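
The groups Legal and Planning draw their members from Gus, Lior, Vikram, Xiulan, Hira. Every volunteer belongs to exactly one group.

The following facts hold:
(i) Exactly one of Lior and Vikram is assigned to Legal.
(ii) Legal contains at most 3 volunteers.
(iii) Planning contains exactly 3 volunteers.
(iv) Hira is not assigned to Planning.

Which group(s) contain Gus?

Gus: Planning

From (iv): Hira ∉ Planning.
Only one group left: Hira ∈ Legal.
Suppose Gus ∈ Legal: no assignment then satisfies all the clues, so Gus ∉ Legal.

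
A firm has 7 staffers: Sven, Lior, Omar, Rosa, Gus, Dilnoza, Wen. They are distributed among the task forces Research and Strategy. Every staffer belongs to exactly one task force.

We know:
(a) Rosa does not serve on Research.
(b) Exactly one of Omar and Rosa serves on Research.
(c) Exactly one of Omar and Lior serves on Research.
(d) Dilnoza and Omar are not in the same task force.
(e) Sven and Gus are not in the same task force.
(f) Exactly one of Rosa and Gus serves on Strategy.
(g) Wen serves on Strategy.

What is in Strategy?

Strategy = {Dilnoza, Lior, Rosa, Sven, Wen}

From (a): Rosa ∉ Research.
From (g): Wen ∈ Strategy.
(b) (exactly one): Omar ∈ Research.
(c) (exactly one): Lior ∉ Research.
(d): Dilnoza ∉ Research.
Only one task force left: Lior ∈ Strategy.
Only one task force left: Rosa ∈ Strategy.
Only one task force left: Dilnoza ∈ Strategy.
(f) (exactly one): Gus ∉ Strategy.
Only one task force left: Gus ∈ Research.
(e): Sven ∉ Research.
Only one task force left: Sven ∈ Strategy.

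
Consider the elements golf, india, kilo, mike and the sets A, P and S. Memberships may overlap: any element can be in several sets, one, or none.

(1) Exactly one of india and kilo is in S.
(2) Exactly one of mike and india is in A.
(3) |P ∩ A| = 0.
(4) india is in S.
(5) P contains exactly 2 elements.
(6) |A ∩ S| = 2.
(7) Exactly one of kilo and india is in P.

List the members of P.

P = {kilo, mike}

From (4): india ∈ S.
(1) (exactly one): kilo ∉ S.
Suppose golf ∈ P: no assignment then satisfies all the clues, so golf ∉ P.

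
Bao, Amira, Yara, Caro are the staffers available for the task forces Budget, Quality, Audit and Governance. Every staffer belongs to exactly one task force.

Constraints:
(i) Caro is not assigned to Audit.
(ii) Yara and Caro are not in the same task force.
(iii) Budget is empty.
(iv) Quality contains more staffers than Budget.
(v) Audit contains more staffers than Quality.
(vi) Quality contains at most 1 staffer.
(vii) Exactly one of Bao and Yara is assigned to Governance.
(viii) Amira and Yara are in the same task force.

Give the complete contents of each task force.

Budget = {}; Quality = {Caro}; Audit = {Amira, Yara}; Governance = {Bao}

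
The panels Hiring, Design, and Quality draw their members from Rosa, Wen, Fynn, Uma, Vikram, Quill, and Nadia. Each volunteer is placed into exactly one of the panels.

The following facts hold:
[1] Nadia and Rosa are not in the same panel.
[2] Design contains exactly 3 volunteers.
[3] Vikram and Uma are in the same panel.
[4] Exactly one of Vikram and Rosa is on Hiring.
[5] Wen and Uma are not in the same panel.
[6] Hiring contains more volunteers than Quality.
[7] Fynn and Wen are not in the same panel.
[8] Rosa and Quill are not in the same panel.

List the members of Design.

Design = {Nadia, Quill, Wen}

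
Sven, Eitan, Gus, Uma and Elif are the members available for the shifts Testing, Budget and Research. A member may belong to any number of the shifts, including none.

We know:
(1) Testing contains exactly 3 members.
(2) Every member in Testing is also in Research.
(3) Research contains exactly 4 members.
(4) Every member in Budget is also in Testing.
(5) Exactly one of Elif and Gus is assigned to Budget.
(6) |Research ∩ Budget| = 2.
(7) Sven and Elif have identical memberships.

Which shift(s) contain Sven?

Sven: Budget, Research, Testing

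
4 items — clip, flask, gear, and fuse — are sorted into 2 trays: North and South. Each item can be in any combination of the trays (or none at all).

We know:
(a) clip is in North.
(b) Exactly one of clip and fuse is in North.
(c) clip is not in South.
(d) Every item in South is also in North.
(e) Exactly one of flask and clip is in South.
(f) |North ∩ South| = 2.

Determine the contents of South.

From (a): clip ∈ North.
From (c): clip ∉ South.
(b) (exactly one): fuse ∉ North.
(d) contrapositive: fuse ∉ South.
(e) (exactly one): flask ∈ South.
(d) with flask ∈ South: flask ∈ North.
Suppose gear ∉ South: no assignment then satisfies all the clues, so gear ∈ South.

South = {flask, gear}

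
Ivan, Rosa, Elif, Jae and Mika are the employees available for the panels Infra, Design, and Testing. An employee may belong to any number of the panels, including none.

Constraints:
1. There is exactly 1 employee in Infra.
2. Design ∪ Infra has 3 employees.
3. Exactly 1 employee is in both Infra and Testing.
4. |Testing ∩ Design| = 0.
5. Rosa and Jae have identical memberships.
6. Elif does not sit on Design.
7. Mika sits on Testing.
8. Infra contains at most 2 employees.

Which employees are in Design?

Design = {Jae, Rosa}

From (6): Elif ∉ Design.
From (7): Mika ∈ Testing.
Suppose Ivan ∈ Design: no assignment then satisfies all the clues, so Ivan ∉ Design.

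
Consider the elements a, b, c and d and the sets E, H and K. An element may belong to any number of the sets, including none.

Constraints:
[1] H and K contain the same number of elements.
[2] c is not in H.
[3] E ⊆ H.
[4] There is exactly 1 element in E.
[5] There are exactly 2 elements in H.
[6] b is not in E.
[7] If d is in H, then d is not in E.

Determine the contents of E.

E = {a}

From (2): c ∉ H.
From (6): b ∉ E.
(3) contrapositive: c ∉ E.
Suppose a ∉ E: no assignment then satisfies all the clues, so a ∈ E.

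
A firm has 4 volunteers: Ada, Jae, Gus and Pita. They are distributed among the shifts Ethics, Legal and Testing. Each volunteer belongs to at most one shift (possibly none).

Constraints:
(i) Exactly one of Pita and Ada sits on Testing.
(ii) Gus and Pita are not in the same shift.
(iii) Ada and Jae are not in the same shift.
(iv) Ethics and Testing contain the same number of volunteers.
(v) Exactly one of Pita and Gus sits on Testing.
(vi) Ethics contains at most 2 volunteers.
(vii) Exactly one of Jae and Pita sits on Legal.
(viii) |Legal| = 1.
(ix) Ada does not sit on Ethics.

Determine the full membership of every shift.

Ethics = {Gus}; Legal = {Jae}; Testing = {Pita}

From (ix): Ada ∉ Ethics.
Suppose Ada ∈ Legal: no assignment then satisfies all the clues, so Ada ∉ Legal.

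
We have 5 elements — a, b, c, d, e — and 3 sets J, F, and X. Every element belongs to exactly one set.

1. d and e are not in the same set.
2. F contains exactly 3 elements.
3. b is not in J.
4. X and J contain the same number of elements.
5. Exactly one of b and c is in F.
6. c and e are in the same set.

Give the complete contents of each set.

J = {d}; F = {a, c, e}; X = {b}

From (3): b ∉ J.
Suppose a ∈ J: no assignment then satisfies all the clues, so a ∉ J.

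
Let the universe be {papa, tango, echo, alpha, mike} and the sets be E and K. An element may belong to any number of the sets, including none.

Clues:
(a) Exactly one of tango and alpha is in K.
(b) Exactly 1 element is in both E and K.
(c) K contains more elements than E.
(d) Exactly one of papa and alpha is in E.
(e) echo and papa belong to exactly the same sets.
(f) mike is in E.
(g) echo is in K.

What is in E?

E = {alpha, mike}

From (f): mike ∈ E.
From (g): echo ∈ K.
(e): papa matches echo: papa ∈ K.
Suppose papa ∈ E: no assignment then satisfies all the clues, so papa ∉ E.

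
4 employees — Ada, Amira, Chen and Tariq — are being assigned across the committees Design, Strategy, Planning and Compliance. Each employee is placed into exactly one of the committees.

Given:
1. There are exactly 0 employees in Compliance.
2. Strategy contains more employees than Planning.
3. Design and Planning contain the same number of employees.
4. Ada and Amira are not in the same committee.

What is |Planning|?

1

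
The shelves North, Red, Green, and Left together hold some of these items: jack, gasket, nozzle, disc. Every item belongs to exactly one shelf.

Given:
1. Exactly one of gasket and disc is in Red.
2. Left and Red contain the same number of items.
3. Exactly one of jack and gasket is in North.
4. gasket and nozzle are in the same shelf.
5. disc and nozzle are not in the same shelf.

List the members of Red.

Red = {disc}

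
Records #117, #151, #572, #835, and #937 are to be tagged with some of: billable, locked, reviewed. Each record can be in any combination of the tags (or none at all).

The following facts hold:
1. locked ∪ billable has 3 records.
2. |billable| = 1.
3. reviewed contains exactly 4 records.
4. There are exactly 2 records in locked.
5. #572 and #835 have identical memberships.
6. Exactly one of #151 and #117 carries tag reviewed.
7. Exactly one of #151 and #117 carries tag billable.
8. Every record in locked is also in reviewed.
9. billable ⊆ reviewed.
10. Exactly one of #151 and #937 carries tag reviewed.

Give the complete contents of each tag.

billable = {#117}; locked = {#572, #835}; reviewed = {#117, #572, #835, #937}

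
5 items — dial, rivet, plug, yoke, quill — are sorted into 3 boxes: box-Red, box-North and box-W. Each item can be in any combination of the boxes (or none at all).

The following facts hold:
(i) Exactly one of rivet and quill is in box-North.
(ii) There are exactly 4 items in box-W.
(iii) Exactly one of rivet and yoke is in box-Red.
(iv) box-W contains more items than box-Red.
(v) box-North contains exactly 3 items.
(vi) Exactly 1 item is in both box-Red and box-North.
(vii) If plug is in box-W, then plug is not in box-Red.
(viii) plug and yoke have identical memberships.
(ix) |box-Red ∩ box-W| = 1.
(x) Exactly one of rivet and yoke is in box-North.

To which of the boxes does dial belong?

dial: box-W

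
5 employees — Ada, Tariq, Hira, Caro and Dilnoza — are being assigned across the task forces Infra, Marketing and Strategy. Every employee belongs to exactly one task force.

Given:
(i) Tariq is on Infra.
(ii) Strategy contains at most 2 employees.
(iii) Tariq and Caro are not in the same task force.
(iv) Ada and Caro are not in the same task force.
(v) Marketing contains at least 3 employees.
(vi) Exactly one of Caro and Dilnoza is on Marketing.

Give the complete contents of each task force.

Infra = {Tariq}; Marketing = {Ada, Dilnoza, Hira}; Strategy = {Caro}

From (i): Tariq ∈ Infra.
(iii): Caro ∉ Infra.
Suppose Ada ∈ Infra: no assignment then satisfies all the clues, so Ada ∉ Infra.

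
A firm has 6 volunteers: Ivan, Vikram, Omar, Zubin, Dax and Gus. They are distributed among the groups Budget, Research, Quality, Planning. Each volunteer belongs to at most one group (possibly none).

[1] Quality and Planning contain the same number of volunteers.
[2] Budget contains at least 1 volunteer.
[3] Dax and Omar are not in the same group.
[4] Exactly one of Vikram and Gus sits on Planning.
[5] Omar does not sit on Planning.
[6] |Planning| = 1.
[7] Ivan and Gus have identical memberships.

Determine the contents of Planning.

From (5): Omar ∉ Planning.
Suppose Ivan ∈ Planning: no assignment then satisfies all the clues, so Ivan ∉ Planning.

Planning = {Vikram}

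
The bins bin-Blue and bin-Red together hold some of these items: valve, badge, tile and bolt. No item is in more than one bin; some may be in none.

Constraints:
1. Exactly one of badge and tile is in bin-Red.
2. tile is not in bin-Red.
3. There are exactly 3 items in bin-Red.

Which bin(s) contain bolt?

From (2): tile ∉ bin-Red.
(1) (exactly one): badge ∈ bin-Red.
(3): only 3 candidates remain for bin-Red, so all are in.

bolt: bin-Red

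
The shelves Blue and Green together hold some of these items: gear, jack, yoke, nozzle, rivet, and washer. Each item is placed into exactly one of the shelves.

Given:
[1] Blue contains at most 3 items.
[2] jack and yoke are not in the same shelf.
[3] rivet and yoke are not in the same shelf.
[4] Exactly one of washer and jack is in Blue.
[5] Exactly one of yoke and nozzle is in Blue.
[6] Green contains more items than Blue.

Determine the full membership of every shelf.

Blue = {washer, yoke}; Green = {gear, jack, nozzle, rivet}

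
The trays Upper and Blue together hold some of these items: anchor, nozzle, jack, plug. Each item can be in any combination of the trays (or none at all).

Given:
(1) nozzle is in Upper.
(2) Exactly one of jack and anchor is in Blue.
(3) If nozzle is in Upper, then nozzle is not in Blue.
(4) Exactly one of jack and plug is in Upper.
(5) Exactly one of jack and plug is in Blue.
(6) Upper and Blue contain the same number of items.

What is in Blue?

Blue = {anchor, plug}

From (1): nozzle ∈ Upper.
(3): nozzle ∉ Blue.
Suppose anchor ∉ Blue: no assignment then satisfies all the clues, so anchor ∈ Blue.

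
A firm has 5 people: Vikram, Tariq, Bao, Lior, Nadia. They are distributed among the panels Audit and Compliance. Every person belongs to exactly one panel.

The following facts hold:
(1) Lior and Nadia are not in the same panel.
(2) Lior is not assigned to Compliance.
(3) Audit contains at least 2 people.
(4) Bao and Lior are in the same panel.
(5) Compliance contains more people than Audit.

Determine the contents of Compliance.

Compliance = {Nadia, Tariq, Vikram}

From (2): Lior ∉ Compliance.
(4): Bao matches Lior: Bao ∉ Compliance.
Only one panel left: Bao ∈ Audit.
Only one panel left: Lior ∈ Audit.
(1): Nadia ∉ Audit.
Only one panel left: Nadia ∈ Compliance.
Suppose Vikram ∉ Compliance: no assignment then satisfies all the clues, so Vikram ∈ Compliance.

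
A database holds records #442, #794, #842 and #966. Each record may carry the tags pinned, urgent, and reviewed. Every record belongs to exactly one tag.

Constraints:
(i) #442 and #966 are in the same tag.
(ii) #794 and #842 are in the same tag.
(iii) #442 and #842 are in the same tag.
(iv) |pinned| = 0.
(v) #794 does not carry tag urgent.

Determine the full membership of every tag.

From (v): #794 ∉ urgent.
(ii): #842 matches #794: #842 ∉ urgent.
(iii): #442 matches #842: #442 ∉ urgent.
(iv): pinned already has 0, so the rest are out.
Only one tag left: #442 ∈ reviewed.
Only one tag left: #794 ∈ reviewed.
Only one tag left: #842 ∈ reviewed.
(i): #966 matches #442: #966 ∉ urgent.
(i): #966 matches #442: #966 ∈ reviewed.

pinned = {}; urgent = {}; reviewed = {#442, #794, #842, #966}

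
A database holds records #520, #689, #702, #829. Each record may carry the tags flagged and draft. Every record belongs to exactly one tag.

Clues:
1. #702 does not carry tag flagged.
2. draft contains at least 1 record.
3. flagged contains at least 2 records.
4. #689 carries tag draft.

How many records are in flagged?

From (1): #702 ∉ flagged.
From (4): #689 ∈ draft.
(3): only 2 candidates remain for flagged, so all are in.
Only one tag left: #702 ∈ draft.

2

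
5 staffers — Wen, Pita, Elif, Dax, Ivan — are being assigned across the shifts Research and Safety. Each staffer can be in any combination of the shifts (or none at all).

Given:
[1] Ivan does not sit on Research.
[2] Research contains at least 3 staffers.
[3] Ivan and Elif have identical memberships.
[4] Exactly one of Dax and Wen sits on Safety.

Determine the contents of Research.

Research = {Dax, Pita, Wen}

From (1): Ivan ∉ Research.
(3): Elif matches Ivan: Elif ∉ Research.
(2): only 3 candidates remain for Research, so all are in.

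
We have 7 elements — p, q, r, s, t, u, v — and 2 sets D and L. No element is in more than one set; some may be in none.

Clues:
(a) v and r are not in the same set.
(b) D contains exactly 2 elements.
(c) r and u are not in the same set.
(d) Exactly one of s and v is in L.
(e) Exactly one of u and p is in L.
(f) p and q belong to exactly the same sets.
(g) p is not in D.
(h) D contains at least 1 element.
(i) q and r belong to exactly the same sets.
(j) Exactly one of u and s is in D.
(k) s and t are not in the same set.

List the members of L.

L = {p, q, r, s}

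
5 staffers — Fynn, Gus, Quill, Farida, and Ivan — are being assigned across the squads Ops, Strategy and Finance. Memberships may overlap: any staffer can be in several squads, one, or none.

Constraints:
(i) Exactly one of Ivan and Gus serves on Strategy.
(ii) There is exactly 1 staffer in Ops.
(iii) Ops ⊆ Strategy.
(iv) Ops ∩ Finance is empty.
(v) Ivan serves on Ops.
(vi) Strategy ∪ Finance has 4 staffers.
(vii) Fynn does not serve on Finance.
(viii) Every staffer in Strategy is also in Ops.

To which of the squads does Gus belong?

From (v): Ivan ∈ Ops.
From (vii): Fynn ∉ Finance.
(ii): Ops already has 1, so the rest are out.
(iii) with Ivan ∈ Ops: Ivan ∈ Strategy.
(iv) (disjoint): Ivan ∉ Finance.
(viii) contrapositive: Fynn ∉ Strategy.
(viii) contrapositive: Gus ∉ Strategy.
(viii) contrapositive: Quill ∉ Strategy.
(viii) contrapositive: Farida ∉ Strategy.
Suppose Gus ∉ Finance: no assignment then satisfies all the clues, so Gus ∈ Finance.

Gus: Finance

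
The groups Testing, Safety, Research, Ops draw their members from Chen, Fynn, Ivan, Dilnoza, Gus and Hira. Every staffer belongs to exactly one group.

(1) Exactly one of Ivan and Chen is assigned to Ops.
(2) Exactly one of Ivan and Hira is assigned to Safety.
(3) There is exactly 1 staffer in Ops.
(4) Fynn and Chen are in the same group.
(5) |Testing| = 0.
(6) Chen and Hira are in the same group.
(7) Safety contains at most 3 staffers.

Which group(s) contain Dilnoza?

(5): Testing already has 0, so the rest are out.
Suppose Dilnoza ∈ Safety: no assignment then satisfies all the clues, so Dilnoza ∉ Safety.

Dilnoza: Research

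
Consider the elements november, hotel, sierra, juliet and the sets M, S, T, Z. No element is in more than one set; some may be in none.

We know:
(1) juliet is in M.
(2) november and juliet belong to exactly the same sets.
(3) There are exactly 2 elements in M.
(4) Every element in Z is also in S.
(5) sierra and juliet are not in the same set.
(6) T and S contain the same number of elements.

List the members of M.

M = {juliet, november}

From (1): juliet ∈ M.
(2): november matches juliet: november ∈ M.
(3): M already has 2, so the rest are out.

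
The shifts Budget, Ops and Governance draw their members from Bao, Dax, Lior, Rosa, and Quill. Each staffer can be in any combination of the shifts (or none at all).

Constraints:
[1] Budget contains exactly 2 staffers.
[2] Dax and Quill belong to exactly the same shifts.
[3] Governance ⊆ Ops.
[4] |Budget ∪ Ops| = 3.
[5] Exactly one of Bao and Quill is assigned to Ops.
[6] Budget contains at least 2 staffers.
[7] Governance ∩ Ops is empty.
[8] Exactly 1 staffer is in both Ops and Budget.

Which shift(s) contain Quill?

Quill: none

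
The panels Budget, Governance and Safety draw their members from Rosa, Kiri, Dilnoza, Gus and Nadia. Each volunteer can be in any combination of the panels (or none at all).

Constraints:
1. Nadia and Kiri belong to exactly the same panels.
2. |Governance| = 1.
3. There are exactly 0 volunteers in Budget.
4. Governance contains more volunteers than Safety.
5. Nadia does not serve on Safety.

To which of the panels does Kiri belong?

From (5): Nadia ∉ Safety.
(1): Kiri matches Nadia: Kiri ∉ Safety.
(3): Budget already has 0, so the rest are out.
Suppose Kiri ∈ Governance: no assignment then satisfies all the clues, so Kiri ∉ Governance.

Kiri: none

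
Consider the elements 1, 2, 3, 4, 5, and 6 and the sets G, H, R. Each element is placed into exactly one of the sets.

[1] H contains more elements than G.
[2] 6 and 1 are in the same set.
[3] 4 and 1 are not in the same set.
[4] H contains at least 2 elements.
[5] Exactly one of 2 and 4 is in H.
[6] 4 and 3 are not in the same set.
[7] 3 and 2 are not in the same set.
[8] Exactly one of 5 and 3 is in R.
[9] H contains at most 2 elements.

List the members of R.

R = {1, 3, 6}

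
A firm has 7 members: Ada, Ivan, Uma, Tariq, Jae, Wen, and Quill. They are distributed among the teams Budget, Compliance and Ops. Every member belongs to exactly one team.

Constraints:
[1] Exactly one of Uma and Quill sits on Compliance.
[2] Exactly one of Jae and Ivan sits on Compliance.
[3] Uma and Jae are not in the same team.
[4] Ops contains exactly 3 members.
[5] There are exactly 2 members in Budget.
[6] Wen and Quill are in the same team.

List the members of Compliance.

Compliance = {Ivan, Uma}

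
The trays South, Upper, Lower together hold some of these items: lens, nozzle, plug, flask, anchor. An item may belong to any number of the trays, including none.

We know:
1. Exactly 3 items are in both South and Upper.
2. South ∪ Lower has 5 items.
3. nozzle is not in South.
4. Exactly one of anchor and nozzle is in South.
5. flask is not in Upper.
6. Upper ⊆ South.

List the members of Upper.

Upper = {anchor, lens, plug}

From (3): nozzle ∉ South.
From (5): flask ∉ Upper.
(4) (exactly one): anchor ∈ South.
(6) contrapositive: nozzle ∉ Upper.
Suppose lens ∉ Upper: no assignment then satisfies all the clues, so lens ∈ Upper.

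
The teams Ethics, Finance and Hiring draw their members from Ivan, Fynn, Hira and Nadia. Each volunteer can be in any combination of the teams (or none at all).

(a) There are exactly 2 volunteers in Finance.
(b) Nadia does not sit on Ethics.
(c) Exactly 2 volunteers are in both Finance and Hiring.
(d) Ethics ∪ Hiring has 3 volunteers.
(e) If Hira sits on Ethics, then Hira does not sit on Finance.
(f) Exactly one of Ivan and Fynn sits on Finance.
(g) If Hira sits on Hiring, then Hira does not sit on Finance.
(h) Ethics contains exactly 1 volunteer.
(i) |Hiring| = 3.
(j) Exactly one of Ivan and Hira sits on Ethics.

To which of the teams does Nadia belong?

From (b): Nadia ∉ Ethics.
Suppose Nadia ∉ Finance: no assignment then satisfies all the clues, so Nadia ∈ Finance.

Nadia: Finance, Hiring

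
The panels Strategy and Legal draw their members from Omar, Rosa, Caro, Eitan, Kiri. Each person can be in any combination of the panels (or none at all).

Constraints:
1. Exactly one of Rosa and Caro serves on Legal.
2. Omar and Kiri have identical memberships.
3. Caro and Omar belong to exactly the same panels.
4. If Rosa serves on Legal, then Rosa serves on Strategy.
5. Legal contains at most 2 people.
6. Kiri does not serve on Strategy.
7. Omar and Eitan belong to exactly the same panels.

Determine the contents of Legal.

From (6): Kiri ∉ Strategy.
(2): Omar matches Kiri: Omar ∉ Strategy.
(3): Caro matches Omar: Caro ∉ Strategy.
(7): Eitan matches Omar: Eitan ∉ Strategy.
Suppose Omar ∈ Legal: no assignment then satisfies all the clues, so Omar ∉ Legal.

Legal = {Rosa}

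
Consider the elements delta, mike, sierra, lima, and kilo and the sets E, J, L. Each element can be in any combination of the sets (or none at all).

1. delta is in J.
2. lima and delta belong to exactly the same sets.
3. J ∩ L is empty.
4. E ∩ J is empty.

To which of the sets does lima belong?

From (1): delta ∈ J.
(2): lima matches delta: lima ∈ J.
(3) (disjoint): delta ∉ L.
(3) (disjoint): lima ∉ L.
(4) (disjoint): delta ∉ E.
(4) (disjoint): lima ∉ E.

lima: J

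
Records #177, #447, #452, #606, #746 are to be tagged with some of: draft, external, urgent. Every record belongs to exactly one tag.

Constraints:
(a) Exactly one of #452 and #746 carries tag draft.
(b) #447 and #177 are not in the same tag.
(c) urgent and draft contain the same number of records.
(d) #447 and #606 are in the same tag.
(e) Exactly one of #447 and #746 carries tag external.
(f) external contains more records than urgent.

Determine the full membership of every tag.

draft = {#746}; external = {#447, #452, #606}; urgent = {#177}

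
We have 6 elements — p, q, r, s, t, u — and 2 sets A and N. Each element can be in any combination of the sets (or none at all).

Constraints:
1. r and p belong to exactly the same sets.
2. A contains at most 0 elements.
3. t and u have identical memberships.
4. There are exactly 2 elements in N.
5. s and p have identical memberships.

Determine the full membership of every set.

(2): A already has 0, so the rest are out.
Suppose p ∈ N: no assignment then satisfies all the clues, so p ∉ N.

A = {}; N = {t, u}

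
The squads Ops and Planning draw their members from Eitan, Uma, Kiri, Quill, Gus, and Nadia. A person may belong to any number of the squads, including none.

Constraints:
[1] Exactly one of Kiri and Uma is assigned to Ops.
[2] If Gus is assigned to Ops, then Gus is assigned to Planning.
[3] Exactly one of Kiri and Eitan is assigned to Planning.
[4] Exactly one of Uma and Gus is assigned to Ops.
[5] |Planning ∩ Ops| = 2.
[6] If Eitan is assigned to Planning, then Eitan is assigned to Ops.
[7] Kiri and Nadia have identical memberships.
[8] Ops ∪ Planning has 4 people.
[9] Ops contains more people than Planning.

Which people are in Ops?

Ops = {Eitan, Gus, Kiri, Nadia}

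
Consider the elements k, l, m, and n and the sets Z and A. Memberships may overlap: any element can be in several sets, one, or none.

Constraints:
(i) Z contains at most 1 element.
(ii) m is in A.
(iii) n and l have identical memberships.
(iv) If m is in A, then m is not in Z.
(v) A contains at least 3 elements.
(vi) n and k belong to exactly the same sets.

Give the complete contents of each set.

Z = {}; A = {k, l, m, n}

From (ii): m ∈ A.
(iv): m ∉ Z.
Suppose k ∈ Z: no assignment then satisfies all the clues, so k ∉ Z.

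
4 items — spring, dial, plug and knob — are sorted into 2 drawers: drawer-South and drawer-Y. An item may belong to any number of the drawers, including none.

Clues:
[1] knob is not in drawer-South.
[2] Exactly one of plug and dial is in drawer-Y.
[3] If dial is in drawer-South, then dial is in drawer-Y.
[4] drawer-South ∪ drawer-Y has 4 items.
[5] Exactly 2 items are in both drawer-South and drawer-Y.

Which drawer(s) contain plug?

plug: drawer-South

From (1): knob ∉ drawer-South.
Suppose plug ∉ drawer-South: no assignment then satisfies all the clues, so plug ∈ drawer-South.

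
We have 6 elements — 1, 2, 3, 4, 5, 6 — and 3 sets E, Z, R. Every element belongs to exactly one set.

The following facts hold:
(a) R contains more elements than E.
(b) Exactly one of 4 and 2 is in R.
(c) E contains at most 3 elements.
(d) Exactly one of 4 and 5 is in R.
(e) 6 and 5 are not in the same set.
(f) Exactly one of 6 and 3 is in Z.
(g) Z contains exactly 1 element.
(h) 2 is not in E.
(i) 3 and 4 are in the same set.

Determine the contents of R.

R = {1, 2, 5}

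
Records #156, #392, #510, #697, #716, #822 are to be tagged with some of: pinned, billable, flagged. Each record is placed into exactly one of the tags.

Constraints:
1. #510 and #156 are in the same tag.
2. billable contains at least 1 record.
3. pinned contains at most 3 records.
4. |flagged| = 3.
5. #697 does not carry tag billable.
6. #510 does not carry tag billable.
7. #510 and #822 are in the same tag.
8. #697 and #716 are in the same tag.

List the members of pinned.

pinned = {#697, #716}

From (5): #697 ∉ billable.
From (6): #510 ∉ billable.
(1): #156 matches #510: #156 ∉ billable.
(7): #822 matches #510: #822 ∉ billable.
(8): #716 matches #697: #716 ∉ billable.
(2): only 1 candidates remain for billable, so all are in.
Suppose #156 ∈ pinned: no assignment then satisfies all the clues, so #156 ∉ pinned.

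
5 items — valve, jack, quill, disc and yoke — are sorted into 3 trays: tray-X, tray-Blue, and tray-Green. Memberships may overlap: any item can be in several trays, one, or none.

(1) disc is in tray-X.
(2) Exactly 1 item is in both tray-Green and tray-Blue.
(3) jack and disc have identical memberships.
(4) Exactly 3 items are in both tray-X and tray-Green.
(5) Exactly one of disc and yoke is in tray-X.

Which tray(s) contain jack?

jack: tray-Green, tray-X

From (1): disc ∈ tray-X.
(3): jack matches disc: jack ∈ tray-X.
(5) (exactly one): yoke ∉ tray-X.
Suppose jack ∈ tray-Blue: no assignment then satisfies all the clues, so jack ∉ tray-Blue.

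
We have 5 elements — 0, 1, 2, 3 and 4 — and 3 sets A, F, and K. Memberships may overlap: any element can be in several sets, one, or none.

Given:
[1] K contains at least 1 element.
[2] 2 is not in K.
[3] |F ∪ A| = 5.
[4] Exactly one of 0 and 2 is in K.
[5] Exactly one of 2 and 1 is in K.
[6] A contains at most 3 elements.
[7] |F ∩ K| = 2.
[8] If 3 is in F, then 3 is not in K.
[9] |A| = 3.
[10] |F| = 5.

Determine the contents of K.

From (2): 2 ∉ K.
(4) (exactly one): 0 ∈ K.
(5) (exactly one): 1 ∈ K.
(10): only 5 candidates remain for F, so all are in.
(8): 3 ∉ K.
Suppose 4 ∈ K: no assignment then satisfies all the clues, so 4 ∉ K.

K = {0, 1}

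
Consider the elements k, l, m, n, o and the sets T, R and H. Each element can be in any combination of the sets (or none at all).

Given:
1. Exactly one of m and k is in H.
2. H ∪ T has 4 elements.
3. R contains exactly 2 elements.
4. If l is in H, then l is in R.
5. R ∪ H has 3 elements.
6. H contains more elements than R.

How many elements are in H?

3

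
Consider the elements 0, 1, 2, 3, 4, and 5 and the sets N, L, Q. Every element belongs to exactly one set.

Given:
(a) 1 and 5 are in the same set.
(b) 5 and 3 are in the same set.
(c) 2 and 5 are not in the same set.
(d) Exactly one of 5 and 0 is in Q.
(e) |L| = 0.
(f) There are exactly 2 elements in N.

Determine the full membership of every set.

N = {0, 2}; L = {}; Q = {1, 3, 4, 5}

(e): L already has 0, so the rest are out.
Suppose 0 ∉ N: no assignment then satisfies all the clues, so 0 ∈ N.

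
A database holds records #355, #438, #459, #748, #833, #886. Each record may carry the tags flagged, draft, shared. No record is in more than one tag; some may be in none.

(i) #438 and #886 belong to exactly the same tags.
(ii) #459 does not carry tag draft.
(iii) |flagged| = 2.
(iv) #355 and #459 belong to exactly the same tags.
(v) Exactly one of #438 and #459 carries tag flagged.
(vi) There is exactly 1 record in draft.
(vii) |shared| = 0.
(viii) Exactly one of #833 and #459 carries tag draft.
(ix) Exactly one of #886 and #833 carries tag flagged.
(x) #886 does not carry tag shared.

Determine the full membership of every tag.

flagged = {#438, #886}; draft = {#833}; shared = {}

From (ii): #459 ∉ draft.
From (x): #886 ∉ shared.
(i): #438 matches #886: #438 ∉ shared.
(iv): #355 matches #459: #355 ∉ draft.
(vii): shared already has 0, so the rest are out.
(viii) (exactly one): #833 ∈ draft.
(ix) (exactly one): #886 ∈ flagged.
(i): #438 matches #886: #438 ∈ flagged.
(iii): flagged already has 2, so the rest are out.
(vi): draft already has 1, so the rest are out.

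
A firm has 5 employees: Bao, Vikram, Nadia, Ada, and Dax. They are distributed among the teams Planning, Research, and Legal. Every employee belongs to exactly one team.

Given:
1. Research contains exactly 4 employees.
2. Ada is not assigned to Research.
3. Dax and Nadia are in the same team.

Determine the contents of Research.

From (2): Ada ∉ Research.
(1): only 4 candidates remain for Research, so all are in.

Research = {Bao, Dax, Nadia, Vikram}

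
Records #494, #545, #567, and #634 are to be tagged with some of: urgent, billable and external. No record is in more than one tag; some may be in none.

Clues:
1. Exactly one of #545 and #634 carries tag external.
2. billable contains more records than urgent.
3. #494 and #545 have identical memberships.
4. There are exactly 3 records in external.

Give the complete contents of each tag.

urgent = {}; billable = {#634}; external = {#494, #545, #567}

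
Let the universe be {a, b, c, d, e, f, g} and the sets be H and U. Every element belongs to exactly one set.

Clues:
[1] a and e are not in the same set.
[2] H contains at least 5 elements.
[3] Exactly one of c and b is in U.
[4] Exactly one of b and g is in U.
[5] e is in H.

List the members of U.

From (5): e ∈ H.
(1): a ∉ H.
Only one set left: a ∈ U.
Suppose b ∉ U: no assignment then satisfies all the clues, so b ∈ U.

U = {a, b}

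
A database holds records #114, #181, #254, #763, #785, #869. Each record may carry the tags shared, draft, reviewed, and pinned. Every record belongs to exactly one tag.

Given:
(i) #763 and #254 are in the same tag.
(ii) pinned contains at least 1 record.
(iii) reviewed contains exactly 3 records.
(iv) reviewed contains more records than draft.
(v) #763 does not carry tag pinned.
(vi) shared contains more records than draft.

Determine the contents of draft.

draft = {}

From (v): #763 ∉ pinned.
(i): #254 matches #763: #254 ∉ pinned.
Suppose #114 ∈ draft: no assignment then satisfies all the clues, so #114 ∉ draft.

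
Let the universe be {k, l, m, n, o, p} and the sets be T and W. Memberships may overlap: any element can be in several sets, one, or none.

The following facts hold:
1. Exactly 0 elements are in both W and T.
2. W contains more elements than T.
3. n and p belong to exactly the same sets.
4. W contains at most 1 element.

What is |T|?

0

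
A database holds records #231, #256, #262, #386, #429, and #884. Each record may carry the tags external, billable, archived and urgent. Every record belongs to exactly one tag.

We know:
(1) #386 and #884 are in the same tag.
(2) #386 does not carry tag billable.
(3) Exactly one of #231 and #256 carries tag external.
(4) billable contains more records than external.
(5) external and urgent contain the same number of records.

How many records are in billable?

2

From (2): #386 ∉ billable.
(1): #884 matches #386: #884 ∉ billable.
Suppose #231 ∈ archived: no assignment then satisfies all the clues, so #231 ∉ archived.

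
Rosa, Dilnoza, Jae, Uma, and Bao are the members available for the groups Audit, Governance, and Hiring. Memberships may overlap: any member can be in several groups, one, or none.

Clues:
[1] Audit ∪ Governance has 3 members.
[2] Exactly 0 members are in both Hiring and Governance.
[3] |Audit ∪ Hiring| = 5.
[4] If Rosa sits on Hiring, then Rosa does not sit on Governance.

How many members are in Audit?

3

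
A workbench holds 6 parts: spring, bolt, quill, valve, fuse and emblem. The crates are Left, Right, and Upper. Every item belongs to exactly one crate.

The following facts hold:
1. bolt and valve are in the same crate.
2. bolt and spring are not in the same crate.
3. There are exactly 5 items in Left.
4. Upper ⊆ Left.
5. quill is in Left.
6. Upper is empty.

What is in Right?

Right = {spring}

From (5): quill ∈ Left.
(6): Upper already has 0, so the rest are out.
Suppose spring ∉ Right: no assignment then satisfies all the clues, so spring ∈ Right.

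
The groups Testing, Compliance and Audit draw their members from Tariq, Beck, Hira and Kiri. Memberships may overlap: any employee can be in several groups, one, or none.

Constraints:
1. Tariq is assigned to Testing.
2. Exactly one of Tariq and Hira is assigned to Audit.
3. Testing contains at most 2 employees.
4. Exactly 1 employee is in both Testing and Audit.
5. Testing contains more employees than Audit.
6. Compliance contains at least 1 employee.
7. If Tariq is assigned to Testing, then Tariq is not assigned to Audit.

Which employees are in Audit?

Audit = {Hira}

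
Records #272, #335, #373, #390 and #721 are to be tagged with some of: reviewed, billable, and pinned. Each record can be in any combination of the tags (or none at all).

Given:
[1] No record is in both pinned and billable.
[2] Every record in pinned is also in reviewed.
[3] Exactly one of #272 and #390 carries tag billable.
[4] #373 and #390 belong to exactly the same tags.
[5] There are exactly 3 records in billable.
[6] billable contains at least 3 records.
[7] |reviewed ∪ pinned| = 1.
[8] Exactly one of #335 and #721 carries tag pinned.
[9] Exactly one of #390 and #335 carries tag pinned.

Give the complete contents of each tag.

reviewed = {#335}; billable = {#373, #390, #721}; pinned = {#335}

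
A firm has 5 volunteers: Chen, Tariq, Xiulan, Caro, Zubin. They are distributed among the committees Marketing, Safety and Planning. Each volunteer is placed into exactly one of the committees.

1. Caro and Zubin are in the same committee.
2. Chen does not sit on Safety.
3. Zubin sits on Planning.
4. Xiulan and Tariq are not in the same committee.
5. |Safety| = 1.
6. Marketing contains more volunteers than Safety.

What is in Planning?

Planning = {Caro, Zubin}

From (2): Chen ∉ Safety.
From (3): Zubin ∈ Planning.
(1): Caro matches Zubin: Caro ∉ Marketing.
(1): Caro matches Zubin: Caro ∉ Safety.
(1): Caro matches Zubin: Caro ∈ Planning.
Suppose Chen ∈ Planning: no assignment then satisfies all the clues, so Chen ∉ Planning.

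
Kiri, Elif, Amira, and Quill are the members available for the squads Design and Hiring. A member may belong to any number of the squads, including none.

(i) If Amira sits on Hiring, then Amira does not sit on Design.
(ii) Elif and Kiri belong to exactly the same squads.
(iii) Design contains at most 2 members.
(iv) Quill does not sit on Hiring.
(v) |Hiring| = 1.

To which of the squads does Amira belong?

From (iv): Quill ∉ Hiring.
Suppose Amira ∈ Design: no assignment then satisfies all the clues, so Amira ∉ Design.

Amira: Hiring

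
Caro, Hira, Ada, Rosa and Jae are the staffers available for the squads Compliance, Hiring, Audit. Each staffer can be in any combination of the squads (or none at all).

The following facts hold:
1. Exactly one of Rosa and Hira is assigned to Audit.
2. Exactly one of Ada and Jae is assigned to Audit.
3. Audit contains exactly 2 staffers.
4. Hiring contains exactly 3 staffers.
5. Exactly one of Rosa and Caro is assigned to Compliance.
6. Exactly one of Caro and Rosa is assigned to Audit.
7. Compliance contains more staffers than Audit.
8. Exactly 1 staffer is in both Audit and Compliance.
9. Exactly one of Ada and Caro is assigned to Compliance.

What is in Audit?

Audit = {Jae, Rosa}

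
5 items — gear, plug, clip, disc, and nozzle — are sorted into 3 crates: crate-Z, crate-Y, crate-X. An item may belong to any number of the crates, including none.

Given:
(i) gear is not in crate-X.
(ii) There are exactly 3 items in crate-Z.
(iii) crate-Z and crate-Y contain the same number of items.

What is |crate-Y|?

3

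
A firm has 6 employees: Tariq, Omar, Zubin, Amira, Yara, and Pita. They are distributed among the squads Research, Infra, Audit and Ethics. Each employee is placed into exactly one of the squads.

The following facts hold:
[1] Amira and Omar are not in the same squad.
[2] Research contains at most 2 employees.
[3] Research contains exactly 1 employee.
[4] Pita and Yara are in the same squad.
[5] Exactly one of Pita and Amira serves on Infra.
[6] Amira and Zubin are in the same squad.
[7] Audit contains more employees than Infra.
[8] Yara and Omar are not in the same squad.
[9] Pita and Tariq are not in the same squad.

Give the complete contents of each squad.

Research = {Omar}; Infra = {Pita, Yara}; Audit = {Amira, Tariq, Zubin}; Ethics = {}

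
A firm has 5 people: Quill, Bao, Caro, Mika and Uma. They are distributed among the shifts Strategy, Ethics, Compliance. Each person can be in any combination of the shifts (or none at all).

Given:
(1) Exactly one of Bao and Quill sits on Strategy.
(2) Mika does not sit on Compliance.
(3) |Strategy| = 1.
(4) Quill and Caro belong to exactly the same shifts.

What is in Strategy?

Strategy = {Bao}

From (2): Mika ∉ Compliance.
Suppose Quill ∈ Strategy: no assignment then satisfies all the clues, so Quill ∉ Strategy.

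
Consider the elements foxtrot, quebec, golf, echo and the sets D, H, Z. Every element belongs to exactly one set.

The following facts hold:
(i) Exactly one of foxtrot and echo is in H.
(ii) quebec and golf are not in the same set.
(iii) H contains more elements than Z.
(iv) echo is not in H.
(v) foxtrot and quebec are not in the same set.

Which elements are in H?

From (iv): echo ∉ H.
(i) (exactly one): foxtrot ∈ H.
(v): quebec ∉ H.
Suppose golf ∉ H: no assignment then satisfies all the clues, so golf ∈ H.

H = {foxtrot, golf}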